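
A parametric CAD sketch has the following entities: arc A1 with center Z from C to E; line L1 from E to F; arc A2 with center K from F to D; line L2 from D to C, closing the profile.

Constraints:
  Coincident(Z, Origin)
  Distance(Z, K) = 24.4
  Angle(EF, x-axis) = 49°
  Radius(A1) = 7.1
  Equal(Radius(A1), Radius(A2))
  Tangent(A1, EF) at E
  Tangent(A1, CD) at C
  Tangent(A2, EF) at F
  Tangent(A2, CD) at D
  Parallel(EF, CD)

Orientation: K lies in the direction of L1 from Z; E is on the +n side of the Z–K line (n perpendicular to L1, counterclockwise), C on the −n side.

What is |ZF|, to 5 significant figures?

25.412

The slot axis is L1's direction at 49.0°, so u = (cos 49.0°, sin 49.0°) = (0.65606, 0.75471) and n = (−sin 49.0°, cos 49.0°) = (-0.75471, 0.65606). Z is at the origin and K lies 24.4 along u from Z, so K = 24.4·u = (16.008, 18.415). Tangency of A1 to both parallel lines with radius 7.1 puts E and C at Z ± 7.1·n: E = (-5.3584, 4.6580), C = (5.3584, -4.6580). Equal radii place F and D the same way about K: F = K + 7.1·n = (10.649, 23.073), D = K − 7.1·n = (21.366, 13.757). Then |ZF| = |F − Z| = 25.412.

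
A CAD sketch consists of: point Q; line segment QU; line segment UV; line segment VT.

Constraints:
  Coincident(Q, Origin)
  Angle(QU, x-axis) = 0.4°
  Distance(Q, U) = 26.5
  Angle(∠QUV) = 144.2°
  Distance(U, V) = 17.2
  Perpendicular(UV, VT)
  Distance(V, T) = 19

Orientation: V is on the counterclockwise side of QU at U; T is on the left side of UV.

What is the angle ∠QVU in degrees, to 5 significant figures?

21.832°

Q is at the origin; QU runs at 0.4° with length 26.5, so U = 26.5·(cos 0.4°, sin 0.4°) = (26.499, 0.18500). ∠QUV = 144.2°, so UV runs at 0.4° + (180° − 144.2°) = 36.200° from the x-axis; with |UV| = 17.2, V = U + 17.2·(cos 36.200°, sin 36.200°) = (40.379, 10.343). Then cos ∠QVU = VQ·VU / (|VQ||VU|), giving 21.832°.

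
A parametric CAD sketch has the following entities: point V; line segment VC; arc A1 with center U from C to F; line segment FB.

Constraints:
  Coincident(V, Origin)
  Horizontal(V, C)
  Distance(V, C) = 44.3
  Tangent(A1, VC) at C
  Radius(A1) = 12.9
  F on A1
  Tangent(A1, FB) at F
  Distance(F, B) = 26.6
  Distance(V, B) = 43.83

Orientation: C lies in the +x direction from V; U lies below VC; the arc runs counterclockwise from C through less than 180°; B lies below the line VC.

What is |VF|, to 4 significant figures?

33.26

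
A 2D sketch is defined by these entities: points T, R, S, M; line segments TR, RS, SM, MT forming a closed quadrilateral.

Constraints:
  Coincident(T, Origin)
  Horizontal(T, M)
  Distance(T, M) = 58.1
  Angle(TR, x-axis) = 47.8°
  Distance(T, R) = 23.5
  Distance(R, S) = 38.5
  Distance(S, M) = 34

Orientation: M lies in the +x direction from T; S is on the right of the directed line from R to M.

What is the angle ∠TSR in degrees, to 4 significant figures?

36.93°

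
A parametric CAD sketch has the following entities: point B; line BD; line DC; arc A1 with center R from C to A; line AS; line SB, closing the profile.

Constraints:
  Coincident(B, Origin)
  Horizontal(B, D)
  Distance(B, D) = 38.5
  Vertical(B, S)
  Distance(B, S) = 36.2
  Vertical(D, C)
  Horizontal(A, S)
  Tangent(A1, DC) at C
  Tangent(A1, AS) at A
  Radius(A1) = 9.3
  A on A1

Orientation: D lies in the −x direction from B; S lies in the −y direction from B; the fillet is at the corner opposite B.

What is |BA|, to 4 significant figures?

46.51

The virtual corner opposite B is at (-38.50, -36.20). Tangency of A1 to DC means the radius RC is perpendicular to DC and tangency of A1 to AS means the radius RA is perpendicular to AS, with radius 9.3, so the center R sits 9.3 in from both sides at R = (-29.20, -26.90). That places the tangent points at C = (-38.50, -26.90) on DC and A = (-29.20, -36.20) on AS. Then |BA| = |A − B| = 46.51.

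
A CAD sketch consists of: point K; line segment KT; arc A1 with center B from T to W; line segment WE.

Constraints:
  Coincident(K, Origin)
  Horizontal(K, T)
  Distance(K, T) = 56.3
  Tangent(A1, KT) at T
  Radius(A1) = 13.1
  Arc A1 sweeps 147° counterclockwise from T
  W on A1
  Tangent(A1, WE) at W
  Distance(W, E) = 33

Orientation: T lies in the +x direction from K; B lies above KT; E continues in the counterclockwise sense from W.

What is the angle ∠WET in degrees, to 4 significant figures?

30.97°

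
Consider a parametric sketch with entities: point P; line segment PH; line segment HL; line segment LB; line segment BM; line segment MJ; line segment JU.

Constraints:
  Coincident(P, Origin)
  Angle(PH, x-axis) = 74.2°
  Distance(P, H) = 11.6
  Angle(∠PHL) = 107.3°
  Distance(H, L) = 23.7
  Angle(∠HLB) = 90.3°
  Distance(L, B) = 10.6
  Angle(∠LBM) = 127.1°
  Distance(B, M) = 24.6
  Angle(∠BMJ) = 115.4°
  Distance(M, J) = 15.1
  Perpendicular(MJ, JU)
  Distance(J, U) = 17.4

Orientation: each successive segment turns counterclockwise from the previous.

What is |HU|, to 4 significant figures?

3.406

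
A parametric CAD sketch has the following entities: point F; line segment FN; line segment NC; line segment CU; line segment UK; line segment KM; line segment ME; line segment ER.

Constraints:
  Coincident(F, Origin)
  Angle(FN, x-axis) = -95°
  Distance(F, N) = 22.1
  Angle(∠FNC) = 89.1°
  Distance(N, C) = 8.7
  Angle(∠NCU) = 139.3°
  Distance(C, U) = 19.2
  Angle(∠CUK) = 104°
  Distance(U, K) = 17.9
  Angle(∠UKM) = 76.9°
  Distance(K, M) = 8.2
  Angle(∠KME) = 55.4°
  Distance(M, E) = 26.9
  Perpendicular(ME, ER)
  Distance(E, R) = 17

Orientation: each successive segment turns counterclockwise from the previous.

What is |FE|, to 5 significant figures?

35.005

F is at the origin; FN runs at -95.0° with length 22.1, so N = (-1.9261, -22.016). ∠FNC = 89.1° gives NC at -4.1000° from the x-axis; with |NC| = 8.7, C = (6.7516, -22.638). ∠NCU = 139.3° gives CU at 36.600° from the x-axis; with |CU| = 19.2, U = (22.166, -11.190). ∠CUK = 104.0° gives UK at 112.60° from the x-axis; with |UK| = 17.9, K = (15.287, 5.3350). ∠UKM = 76.9° gives KM at -144.30° from the x-axis; with |KM| = 8.2, M = (8.6277, 0.55001). ∠KME = 55.4° gives ME at -19.700° from the x-axis; with |ME| = 26.9, E = (33.953, -8.5179). Then |FE| = |E − F| = 35.005.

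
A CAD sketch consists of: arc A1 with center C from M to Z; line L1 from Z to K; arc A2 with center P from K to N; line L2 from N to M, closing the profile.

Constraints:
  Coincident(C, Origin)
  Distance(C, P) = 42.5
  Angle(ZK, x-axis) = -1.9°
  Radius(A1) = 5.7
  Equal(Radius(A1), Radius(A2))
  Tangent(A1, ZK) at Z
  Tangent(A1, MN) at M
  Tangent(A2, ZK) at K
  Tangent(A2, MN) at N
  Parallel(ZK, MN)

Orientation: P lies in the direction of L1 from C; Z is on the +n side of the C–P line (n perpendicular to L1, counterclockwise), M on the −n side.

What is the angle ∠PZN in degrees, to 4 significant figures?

7.377°

The slot axis is L1's direction at -1.9°, so u = (cos -1.9°, sin -1.9°) = (0.9995, -0.03316) and n = (−sin -1.9°, cos -1.9°) = (0.03316, 0.9995). C is at the origin and P lies 42.5 along u from C, so P = 42.5·u = (42.48, -1.409). Tangency of A1 to both parallel lines with radius 5.7 puts Z and M at C ± 5.7·n: Z = (0.1890, 5.697), M = (-0.1890, -5.697). Equal radii place K and N the same way about P: K = P + 5.7·n = (42.67, 4.288), N = P − 5.7·n = (42.29, -7.106). Then cos ∠PZN = ZP·ZN / (|ZP||ZN|), giving 7.377°.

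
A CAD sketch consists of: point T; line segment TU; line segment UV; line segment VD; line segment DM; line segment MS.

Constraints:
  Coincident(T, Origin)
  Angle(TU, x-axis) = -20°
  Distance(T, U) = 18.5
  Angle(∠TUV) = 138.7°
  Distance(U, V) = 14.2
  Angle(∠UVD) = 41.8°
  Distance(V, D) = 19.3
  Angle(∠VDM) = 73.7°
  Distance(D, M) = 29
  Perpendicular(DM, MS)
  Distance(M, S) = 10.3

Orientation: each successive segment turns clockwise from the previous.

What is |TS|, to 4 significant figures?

31.75

T is at the origin; TU runs at -20.0° with length 18.5, so U = (17.38, -6.327). ∠TUV = 138.7° gives UV at -61.30° from the x-axis; with |UV| = 14.2, V = (24.20, -18.78). ∠UVD = 41.8° gives VD at 160.5° from the x-axis; with |VD| = 19.3, D = (6.011, -12.34). ∠VDM = 73.7° gives DM at 54.20° from the x-axis; with |DM| = 29.0, M = (22.97, 11.18). The perpendicularity gives MS at right angles to DM, so MS runs at -35.80°; with |MS| = 10.3, S = (31.33, 5.155). Then |TS| = |S − T| = 31.75.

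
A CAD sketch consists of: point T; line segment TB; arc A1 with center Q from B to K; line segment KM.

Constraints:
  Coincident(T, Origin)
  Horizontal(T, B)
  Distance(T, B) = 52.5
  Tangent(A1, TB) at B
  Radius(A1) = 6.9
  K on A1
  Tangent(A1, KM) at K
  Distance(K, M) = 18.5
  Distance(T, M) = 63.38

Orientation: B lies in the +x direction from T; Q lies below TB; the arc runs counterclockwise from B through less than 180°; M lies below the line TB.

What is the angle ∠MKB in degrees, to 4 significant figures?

116.9°

Checks: |QK| = 6.900 ✓; ∠(QK, KM) = 90.00° ✓; |KM| = 18.50 ✓; |TM| = 63.38 ✓.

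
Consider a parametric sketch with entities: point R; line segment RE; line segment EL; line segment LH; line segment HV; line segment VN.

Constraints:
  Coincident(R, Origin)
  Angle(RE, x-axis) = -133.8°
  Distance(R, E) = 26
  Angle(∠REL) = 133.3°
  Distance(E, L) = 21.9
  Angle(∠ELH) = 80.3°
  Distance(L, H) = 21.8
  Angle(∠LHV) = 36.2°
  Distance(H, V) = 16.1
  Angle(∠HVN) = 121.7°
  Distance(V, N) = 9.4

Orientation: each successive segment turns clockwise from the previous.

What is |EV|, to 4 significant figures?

13.12

R is at the origin; RE runs at -133.8° with length 26.0, so E = (-18.00, -18.77). ∠REL = 133.3° gives EL at 179.5° from the x-axis; with |EL| = 21.9, L = (-39.89, -18.57). ∠ELH = 80.3° gives LH at 79.80° from the x-axis; with |LH| = 21.8, H = (-36.03, 2.881). ∠LHV = 36.2° gives HV at -64.00° from the x-axis; with |HV| = 16.1, V = (-28.98, -11.59). Then |EV| = |V − E| = 13.12.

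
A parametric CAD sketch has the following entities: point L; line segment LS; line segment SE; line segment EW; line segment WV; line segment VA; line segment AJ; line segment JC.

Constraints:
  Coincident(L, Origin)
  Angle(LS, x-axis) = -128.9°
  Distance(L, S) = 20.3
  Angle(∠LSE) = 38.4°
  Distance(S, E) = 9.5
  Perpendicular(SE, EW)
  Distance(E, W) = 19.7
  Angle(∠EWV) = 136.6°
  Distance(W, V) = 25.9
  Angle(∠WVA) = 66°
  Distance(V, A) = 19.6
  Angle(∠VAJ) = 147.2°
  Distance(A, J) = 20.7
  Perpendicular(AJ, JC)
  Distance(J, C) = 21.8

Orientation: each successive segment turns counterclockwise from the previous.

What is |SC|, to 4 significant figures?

10.08

L is at the origin; LS runs at -128.9° with length 20.3, so S = (-12.75, -15.80). ∠LSE = 38.4° gives SE at 12.70° from the x-axis; with |SE| = 9.5, E = (-3.480, -13.71). SE ⟂ EW, so EW runs at 102.7°; with |EW| = 19.7, W = (-7.811, 5.508). ∠EWV = 136.6° gives WV at 146.1° from the x-axis; with |WV| = 25.9, V = (-29.31, 19.95). ∠WVA = 66.0° gives VA at -99.90° from the x-axis; with |VA| = 19.6, A = (-32.68, 0.6457). ∠VAJ = 147.2° gives AJ at -67.10° from the x-axis; with |AJ| = 20.7, J = (-24.62, -18.42). AJ ⟂ JC, so JC runs at 22.90°; with |JC| = 21.8, C = (-4.541, -9.940). Then |SC| = |C − S| = 10.08.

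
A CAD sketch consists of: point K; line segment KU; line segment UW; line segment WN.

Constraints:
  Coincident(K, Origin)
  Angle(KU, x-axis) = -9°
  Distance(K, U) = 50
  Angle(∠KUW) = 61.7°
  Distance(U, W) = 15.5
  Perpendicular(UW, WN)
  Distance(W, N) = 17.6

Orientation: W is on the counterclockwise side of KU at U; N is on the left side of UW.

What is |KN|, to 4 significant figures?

27.67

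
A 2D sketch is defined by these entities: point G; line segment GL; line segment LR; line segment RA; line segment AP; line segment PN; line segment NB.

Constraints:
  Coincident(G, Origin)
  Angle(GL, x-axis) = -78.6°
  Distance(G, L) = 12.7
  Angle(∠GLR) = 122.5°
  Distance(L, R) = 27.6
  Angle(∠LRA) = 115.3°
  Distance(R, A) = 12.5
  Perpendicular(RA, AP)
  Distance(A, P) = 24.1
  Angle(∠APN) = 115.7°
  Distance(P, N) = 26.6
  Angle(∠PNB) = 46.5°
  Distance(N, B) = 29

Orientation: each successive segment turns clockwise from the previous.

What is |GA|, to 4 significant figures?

39.77

G is at the origin; GL runs at -78.6° with length 12.7, so L = (2.510, -12.45). ∠GLR = 122.5° gives LR at -136.1° from the x-axis; with |LR| = 27.6, R = (-17.38, -31.59). ∠LRA = 115.3° gives RA at 159.2° from the x-axis; with |RA| = 12.5, A = (-29.06, -27.15). Then |GA| = |A − G| = 39.77.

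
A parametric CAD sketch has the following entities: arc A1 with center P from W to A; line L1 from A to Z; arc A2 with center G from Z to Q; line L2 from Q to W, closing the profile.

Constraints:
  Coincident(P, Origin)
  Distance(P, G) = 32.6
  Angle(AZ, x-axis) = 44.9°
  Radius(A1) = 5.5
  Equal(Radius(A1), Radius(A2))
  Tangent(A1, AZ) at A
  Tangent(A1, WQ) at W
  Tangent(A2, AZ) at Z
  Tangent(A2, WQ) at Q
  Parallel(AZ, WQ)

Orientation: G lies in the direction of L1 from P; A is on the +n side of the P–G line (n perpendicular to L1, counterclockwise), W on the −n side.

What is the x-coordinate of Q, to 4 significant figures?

26.97

The slot axis is L1's direction at 44.9°, so u = (cos 44.9°, sin 44.9°) = (0.7083, 0.7059) and n = (−sin 44.9°, cos 44.9°) = (-0.7059, 0.7083). P is at the origin and G lies 32.6 along u from P, so G = 32.6·u = (23.09, 23.01). Tangency of A1 to both parallel lines with radius 5.5 puts A and W at P ± 5.5·n: A = (-3.882, 3.896), W = (3.882, -3.896). Equal radii place Z and Q the same way about G: Z = G + 5.5·n = (19.21, 26.91), Q = G − 5.5·n = (26.97, 19.12). So Q.x = 26.97.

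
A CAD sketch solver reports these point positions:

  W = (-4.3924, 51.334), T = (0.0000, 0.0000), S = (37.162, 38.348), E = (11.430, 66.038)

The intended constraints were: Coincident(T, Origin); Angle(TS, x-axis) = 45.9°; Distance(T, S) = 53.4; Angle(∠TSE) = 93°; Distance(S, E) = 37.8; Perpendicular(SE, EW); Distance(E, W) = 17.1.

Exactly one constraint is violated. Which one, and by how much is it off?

Distance(E, W) = 17.1 — off by 4.50.

T = (0.00, 0.00) ✓; TS at 45.90° ✓; |TS| = 53.40 ✓; ∠TSE = 93.00° ✓; |SE| = 37.80 ✓; ∠(SE, EW) = 90.00° ✓; |EW| = 21.60 ✗.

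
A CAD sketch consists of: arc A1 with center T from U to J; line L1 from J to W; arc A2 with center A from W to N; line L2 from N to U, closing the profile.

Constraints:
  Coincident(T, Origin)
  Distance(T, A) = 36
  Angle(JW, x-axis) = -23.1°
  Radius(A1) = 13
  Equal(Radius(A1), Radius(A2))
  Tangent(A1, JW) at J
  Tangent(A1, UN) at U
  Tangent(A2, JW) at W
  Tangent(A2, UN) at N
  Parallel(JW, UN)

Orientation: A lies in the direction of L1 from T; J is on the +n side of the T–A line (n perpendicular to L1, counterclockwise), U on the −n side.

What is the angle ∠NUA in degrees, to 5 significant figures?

19.855°

Tangency of A1 to both parallel lines with radius 13.0 puts J and U at T ± 13.0·n: J = (5.1004, 11.958), U = (-5.1004, -11.958). Equal radii place W and N the same way about A: W = A + 13.0·n = (38.214, -2.1665), N = A − 13.0·n = (28.013, -26.082). Then cos ∠NUA = UN·UA / (|UN||UA|), giving 19.855°.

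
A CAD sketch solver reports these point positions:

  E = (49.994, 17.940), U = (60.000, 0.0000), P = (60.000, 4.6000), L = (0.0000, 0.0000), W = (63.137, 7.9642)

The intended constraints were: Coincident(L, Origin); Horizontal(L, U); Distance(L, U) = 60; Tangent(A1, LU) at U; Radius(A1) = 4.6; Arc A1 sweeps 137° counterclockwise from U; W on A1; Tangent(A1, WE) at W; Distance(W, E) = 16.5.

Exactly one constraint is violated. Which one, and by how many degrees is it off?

Tangent(A1, WE) at W — off by 5.80°.

L = (0.00, 0.00) ✓; L.y = 0.00, U.y = 0.00 ✓; |LU| = 60.00 ✓; ∠(PU, UL) = 90.00° ✓; |PU| = 4.600 ✓; bearing(P→W) − bearing(P→U) = 137.0° ✓; |PW| = 4.600 ✓; ∠(PW, WE) = 84.20° ✗; |WE| = 16.50 ✓.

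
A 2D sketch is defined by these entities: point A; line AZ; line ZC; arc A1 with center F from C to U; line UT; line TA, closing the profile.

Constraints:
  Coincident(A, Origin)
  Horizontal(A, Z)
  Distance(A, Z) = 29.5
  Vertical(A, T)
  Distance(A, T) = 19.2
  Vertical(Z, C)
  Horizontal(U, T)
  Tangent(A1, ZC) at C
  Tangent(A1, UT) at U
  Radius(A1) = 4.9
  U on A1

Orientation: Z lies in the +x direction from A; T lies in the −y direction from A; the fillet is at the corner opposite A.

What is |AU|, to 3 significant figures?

31.2

A is at the origin; AZ is horizontal with |AZ| = 29.5 and Z on the +x side, so Z = (29.5, 0.00). A and T share the same x with |AT| = 19.2 and T on the −y side, so T = (0.00, -19.2). The virtual corner opposite A is at (29.5, -19.2). Since A1 is tangent to ZC there, FC ⟂ ZC and tangency of A1 to UT means the radius FU is perpendicular to UT, with radius 4.9, so the center F sits 4.9 in from both sides at F = (24.6, -14.3). That places the tangent points at C = (29.5, -14.3) on ZC and U = (24.6, -19.2) on UT. Then |AU| = |U − A| = 31.2.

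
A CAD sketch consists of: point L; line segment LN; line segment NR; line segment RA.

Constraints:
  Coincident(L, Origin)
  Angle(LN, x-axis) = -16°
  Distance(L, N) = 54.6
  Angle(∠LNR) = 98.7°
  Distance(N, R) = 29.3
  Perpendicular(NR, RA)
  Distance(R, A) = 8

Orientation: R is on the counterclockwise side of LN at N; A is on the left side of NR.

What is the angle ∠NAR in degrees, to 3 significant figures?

74.7°

L is at the origin; LN runs at -16.0° with length 54.6, so N = 54.6·(cos -16.0°, sin -16.0°) = (52.5, -15.0). ∠LNR = 98.7°, so NR runs at -16.0° + (180° − 98.7°) = 65.3° from the x-axis; with |NR| = 29.3, R = N + 29.3·(cos 65.3°, sin 65.3°) = (64.7, 11.6). The perpendicularity gives RA at right angles to NR; with |RA| = 8.0 on the left of NR, A = R + 8.0·(-0.909, 0.418) = (57.5, 14.9). Then cos ∠NAR = AN·AR / (|AN||AR|), giving 74.7°.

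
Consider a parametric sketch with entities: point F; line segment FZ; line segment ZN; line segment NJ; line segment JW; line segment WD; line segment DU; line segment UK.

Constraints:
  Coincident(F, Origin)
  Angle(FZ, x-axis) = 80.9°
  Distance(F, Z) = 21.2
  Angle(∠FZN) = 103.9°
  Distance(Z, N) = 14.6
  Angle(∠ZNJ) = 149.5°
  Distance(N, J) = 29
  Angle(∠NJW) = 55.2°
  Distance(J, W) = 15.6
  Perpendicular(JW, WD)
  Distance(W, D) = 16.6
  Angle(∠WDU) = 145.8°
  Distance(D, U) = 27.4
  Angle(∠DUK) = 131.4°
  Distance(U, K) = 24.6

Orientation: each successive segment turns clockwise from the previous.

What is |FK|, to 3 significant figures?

73.2

F is at the origin; FZ runs at 80.9° with length 21.2, so Z = (3.35, 20.9). ∠FZN = 103.9° gives ZN at 4.80° from the x-axis; with |ZN| = 14.6, N = (17.9, 22.2). ∠ZNJ = 149.5° gives NJ at -25.7° from the x-axis; with |NJ| = 29.0, J = (44.0, 9.58). ∠NJW = 55.2° gives JW at -150° from the x-axis; with |JW| = 15.6, W = (30.5, 1.90). The perpendicularity gives WD at right angles to JW, so WD runs at 120°; with |WD| = 16.6, D = (22.3, 16.3). ∠WDU = 145.8° gives DU at 85.3° from the x-axis; with |DU| = 27.4, U = (24.5, 43.7). ∠DUK = 131.4° gives UK at 36.7° from the x-axis; with |UK| = 24.6, K = (44.2, 58.4). Then |FK| = |K − F| = 73.2.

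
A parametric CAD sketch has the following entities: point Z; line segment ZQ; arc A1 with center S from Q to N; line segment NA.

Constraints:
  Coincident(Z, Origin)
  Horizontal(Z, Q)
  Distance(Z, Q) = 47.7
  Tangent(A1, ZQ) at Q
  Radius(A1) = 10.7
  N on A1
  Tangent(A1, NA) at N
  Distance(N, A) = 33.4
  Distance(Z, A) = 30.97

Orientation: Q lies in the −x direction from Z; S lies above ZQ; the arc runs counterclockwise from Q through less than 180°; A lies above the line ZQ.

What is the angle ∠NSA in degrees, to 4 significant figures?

72.24°

Checks: ∠(SQ, QZ) = 90.00° ✓; |SQ| = 10.70 ✓; |SN| = 10.70 ✓; ∠(SN, NA) = 90.00° ✓; |NA| = 33.40 ✓; |ZA| = 30.97 ✓.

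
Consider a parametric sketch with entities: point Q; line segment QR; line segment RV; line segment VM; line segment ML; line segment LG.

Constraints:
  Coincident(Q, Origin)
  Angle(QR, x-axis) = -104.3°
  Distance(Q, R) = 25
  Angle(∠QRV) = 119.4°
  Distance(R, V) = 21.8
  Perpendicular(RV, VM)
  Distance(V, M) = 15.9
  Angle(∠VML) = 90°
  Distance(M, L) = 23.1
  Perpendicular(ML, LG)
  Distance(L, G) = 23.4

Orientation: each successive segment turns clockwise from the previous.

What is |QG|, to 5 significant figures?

31.269

Q is at the origin; QR runs at -104.3° with length 25.0, so R = (-6.1750, -24.225). ∠QRV = 119.4° gives RV at -164.90° from the x-axis; with |RV| = 21.8, V = (-27.222, -29.904). RV ⟂ VM, so VM runs at 105.10°; with |VM| = 15.9, M = (-31.364, -14.553). ∠VML = 90.0° gives ML at 15.100° from the x-axis; with |ML| = 23.1, L = (-9.0619, -8.5357). ML ⟂ LG, so LG runs at -74.900°; with |LG| = 23.4, G = (-2.9661, -31.128). Then |QG| = |G − Q| = 31.269.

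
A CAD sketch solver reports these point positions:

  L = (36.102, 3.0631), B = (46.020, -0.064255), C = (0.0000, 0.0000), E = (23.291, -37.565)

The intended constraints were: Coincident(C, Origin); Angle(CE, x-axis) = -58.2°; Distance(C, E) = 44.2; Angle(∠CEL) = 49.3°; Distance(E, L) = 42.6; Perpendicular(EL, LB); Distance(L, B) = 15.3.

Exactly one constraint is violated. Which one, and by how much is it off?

Distance(L, B) = 15.3 — off by 4.90.

C = (0.00, 0.00) ✓; CE at -58.20° ✓; |CE| = 44.20 ✓; ∠CEL = 49.30° ✓; |EL| = 42.60 ✓; ∠(EL, LB) = 90.00° ✓; |LB| = 10.40 ✗.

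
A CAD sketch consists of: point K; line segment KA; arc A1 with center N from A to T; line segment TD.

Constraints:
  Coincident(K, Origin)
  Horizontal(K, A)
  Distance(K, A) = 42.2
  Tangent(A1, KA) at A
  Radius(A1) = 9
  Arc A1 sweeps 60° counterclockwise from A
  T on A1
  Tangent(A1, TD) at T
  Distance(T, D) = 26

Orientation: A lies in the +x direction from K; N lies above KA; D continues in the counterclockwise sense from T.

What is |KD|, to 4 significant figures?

68.54

K is at the origin; K and A share the same y with |KA| = 42.2 and A on the +x side, so A = (42.20, 0.000). Since A1 is tangent to KA there, NA ⟂ KA, so N = A + (0, 9) = (42.20, 9.000). On A1, A sits at bearing -90° from N; a 60° counterclockwise sweep puts T at bearing -30°, so T = N + 9.0·(cos -30°, sin -30°) = (49.99, 4.500). Tangency of A1 to TD means the radius NT is perpendicular to TD, so TD runs along (−sin -30°, cos -30°); with |TD| = 26.0, D = (62.99, 27.02). Then |KD| = |D − K| = 68.54.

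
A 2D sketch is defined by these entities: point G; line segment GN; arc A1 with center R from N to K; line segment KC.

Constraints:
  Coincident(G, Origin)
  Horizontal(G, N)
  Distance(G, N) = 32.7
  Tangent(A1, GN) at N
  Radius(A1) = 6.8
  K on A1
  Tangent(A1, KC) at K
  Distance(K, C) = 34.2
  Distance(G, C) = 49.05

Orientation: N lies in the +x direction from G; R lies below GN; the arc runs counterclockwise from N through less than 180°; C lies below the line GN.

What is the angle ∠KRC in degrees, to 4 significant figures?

78.75°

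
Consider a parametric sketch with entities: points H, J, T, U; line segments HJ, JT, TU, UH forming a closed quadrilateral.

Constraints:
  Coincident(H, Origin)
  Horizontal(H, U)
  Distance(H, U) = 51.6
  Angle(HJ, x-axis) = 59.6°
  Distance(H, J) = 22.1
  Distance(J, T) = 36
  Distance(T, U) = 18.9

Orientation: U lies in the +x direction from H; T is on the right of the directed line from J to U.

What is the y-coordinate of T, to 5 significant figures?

-8.2751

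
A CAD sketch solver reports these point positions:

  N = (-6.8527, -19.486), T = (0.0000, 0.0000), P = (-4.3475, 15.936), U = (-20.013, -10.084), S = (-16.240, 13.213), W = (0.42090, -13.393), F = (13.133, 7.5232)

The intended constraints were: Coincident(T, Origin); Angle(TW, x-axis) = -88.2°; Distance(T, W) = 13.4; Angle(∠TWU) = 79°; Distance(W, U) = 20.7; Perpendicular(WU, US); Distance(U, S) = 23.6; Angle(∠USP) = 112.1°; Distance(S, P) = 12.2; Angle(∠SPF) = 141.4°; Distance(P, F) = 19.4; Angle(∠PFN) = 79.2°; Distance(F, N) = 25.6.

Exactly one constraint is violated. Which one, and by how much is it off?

Distance(F, N) = 25.6 — off by 8.00.

T = (0.00, 0.00) ✓; TW at -88.20° ✓; |TW| = 13.40 ✓; ∠TWU = 79.00° ✓; |WU| = 20.70 ✓; ∠(WU, US) = 90.00° ✓; |US| = 23.60 ✓; ∠USP = 112.1° ✓; |SP| = 12.20 ✓; ∠SPF = 141.4° ✓; |PF| = 19.40 ✓; ∠PFN = 79.20° ✓; |FN| = 33.60 ✗.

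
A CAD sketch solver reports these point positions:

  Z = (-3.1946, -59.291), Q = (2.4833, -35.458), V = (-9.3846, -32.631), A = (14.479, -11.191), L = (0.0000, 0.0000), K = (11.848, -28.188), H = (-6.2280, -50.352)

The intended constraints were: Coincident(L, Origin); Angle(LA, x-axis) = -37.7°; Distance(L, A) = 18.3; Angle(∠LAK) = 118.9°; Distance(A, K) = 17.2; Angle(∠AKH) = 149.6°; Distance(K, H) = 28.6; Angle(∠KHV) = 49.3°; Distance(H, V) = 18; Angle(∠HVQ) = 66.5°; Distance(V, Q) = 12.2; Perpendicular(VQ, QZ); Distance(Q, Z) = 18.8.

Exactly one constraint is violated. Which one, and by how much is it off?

Distance(Q, Z) = 18.8 — off by 5.70.

L = (0.00, 0.00) ✓; LA at -37.70° ✓; |LA| = 18.30 ✓; ∠LAK = 118.9° ✓; |AK| = 17.20 ✓; ∠AKH = 149.6° ✓; |KH| = 28.60 ✓; ∠KHV = 49.30° ✓; |HV| = 18.00 ✓; ∠HVQ = 66.50° ✓; |VQ| = 12.20 ✓; ∠(VQ, QZ) = 90.00° ✓; |QZ| = 24.50 ✗.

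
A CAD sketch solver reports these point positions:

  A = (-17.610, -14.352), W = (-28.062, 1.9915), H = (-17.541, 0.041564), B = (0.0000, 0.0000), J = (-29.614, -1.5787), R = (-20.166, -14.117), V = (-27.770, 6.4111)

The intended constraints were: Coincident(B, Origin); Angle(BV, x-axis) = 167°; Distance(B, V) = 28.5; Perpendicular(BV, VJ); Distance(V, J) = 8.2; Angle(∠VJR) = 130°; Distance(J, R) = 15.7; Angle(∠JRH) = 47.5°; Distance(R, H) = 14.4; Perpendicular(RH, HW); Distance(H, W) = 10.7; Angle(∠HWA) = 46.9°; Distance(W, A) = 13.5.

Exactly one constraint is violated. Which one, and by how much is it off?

Distance(W, A) = 13.5 — off by 5.90.

B = (0.00, 0.00) ✓; BV at 167.0° ✓; |BV| = 28.50 ✓; ∠(BV, VJ) = 90.00° ✓; |VJ| = 8.200 ✓; ∠VJR = 130.0° ✓; |JR| = 15.70 ✓; ∠JRH = 47.50° ✓; |RH| = 14.40 ✓; ∠(RH, HW) = 90.00° ✓; |HW| = 10.70 ✓; ∠HWA = 46.90° ✓; |WA| = 19.40 ✗.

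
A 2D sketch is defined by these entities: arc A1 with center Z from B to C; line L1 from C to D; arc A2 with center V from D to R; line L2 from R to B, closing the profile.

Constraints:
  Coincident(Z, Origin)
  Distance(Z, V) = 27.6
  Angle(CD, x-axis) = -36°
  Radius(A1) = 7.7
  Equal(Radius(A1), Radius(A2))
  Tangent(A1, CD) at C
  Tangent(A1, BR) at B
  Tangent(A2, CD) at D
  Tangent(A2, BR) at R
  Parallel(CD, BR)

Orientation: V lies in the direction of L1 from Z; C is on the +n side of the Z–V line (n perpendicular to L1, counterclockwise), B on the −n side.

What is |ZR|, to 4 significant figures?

28.65

Tangency of A1 to both parallel lines with radius 7.7 puts C and B at Z ± 7.7·n: C = (4.526, 6.229), B = (-4.526, -6.229). Equal radii place D and R the same way about V: D = V + 7.7·n = (26.85, -9.993), R = V − 7.7·n = (17.80, -22.45). Then |ZR| = |R − Z| = 28.65.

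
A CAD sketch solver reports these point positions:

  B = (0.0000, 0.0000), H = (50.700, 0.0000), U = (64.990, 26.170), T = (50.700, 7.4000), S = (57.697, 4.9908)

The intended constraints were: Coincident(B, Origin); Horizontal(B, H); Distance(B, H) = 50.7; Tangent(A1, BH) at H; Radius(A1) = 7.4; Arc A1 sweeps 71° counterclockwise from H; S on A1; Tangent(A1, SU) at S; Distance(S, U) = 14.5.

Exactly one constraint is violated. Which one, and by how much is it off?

Distance(S, U) = 14.5 — off by 7.90.

B = (0.00, 0.00) ✓; B.y = 0.00, H.y = 0.00 ✓; |BH| = 50.70 ✓; ∠(TH, HB) = 90.00° ✓; |TH| = 7.400 ✓; bearing(T→S) − bearing(T→H) = 71.00° ✓; |TS| = 7.400 ✓; ∠(TS, SU) = 90.00° ✓; |SU| = 22.40 ✗.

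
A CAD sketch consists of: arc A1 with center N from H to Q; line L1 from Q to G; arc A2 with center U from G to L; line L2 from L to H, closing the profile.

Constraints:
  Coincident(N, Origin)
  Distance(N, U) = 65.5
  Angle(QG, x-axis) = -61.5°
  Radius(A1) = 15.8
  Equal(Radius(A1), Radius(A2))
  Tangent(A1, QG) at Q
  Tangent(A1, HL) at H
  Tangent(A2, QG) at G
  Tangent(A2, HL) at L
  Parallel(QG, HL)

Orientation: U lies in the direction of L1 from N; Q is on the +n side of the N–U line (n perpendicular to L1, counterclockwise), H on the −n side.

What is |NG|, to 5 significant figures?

67.379

The slot axis is L1's direction at -61.5°, so u = (cos -61.5°, sin -61.5°) = (0.47716, -0.87882) and n = (−sin -61.5°, cos -61.5°) = (0.87882, 0.47716). N is at the origin and U lies 65.5 along u from N, so U = 65.5·u = (31.254, -57.563). Tangency of A1 to both parallel lines with radius 15.8 puts Q and H at N ± 15.8·n: Q = (13.885, 7.5391), H = (-13.885, -7.5391). Equal radii place G and L the same way about U: G = U + 15.8·n = (45.139, -50.023), L = U − 15.8·n = (17.369, -65.102). Then |NG| = |G − N| = 67.379.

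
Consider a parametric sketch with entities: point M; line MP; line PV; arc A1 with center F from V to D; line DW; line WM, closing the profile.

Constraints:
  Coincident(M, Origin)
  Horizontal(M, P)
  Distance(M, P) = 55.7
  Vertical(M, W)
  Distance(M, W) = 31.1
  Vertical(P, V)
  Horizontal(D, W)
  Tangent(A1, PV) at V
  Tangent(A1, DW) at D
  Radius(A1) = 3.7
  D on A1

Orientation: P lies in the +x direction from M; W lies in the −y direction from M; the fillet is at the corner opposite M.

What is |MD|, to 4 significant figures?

60.59

The virtual corner opposite M is at (55.70, -31.10). Tangency of A1 to PV means the radius FV is perpendicular to PV and the tangent condition forces FD to be normal to DW, with radius 3.7, so the center F sits 3.7 in from both sides at F = (52.00, -27.40). That places the tangent points at V = (55.70, -27.40) on PV and D = (52.00, -31.10) on DW. Then |MD| = |D − M| = 60.59.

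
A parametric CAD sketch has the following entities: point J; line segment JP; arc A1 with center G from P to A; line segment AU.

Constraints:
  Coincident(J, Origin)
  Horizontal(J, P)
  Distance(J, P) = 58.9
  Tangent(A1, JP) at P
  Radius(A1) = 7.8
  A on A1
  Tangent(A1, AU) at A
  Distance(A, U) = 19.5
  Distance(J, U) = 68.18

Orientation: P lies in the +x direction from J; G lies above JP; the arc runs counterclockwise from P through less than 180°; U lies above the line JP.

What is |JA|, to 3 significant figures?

67.2

Checks: ∠(GP, PJ) = 90.00° ✓; |GP| = 7.800 ✓; |GA| = 7.800 ✓; ∠(GA, AU) = 90.00° ✓; |AU| = 19.50 ✓; |JU| = 68.18 ✓.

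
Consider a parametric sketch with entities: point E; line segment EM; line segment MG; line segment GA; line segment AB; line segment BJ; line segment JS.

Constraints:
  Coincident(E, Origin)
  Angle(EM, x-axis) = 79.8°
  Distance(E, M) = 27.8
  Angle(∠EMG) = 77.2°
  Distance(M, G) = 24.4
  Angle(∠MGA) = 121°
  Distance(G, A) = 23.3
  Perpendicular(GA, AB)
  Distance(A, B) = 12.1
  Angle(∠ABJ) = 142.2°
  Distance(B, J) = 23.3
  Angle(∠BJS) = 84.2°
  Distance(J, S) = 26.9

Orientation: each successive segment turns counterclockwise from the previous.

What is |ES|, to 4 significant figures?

30.03

∠ABJ = 142.2° gives BJ at 9.400° from the x-axis; with |BJ| = 23.3, J = (3.097, 3.808). ∠BJS = 84.2° gives JS at 105.2° from the x-axis; with |JS| = 26.9, S = (-3.956, 29.77). Then |ES| = |S − E| = 30.03.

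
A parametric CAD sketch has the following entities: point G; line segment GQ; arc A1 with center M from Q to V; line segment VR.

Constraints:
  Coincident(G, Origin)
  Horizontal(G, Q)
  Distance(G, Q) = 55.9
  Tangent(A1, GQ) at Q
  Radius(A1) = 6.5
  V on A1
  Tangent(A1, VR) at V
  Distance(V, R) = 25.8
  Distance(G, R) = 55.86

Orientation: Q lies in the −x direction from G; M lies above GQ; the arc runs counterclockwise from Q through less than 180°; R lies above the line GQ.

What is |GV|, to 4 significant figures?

49.78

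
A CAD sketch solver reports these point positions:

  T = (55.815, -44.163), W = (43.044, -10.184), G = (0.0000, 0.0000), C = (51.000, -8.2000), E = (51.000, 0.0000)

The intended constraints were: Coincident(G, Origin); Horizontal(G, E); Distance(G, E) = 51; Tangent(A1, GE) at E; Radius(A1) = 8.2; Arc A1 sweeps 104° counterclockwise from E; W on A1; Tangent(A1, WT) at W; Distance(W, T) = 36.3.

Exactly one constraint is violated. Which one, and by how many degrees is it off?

Tangent(A1, WT) at W — off by 6.60°.

G = (0.00, 0.00) ✓; G.y = 0.00, E.y = 0.00 ✓; |GE| = 51.00 ✓; ∠(CE, EG) = 90.00° ✓; |CE| = 8.200 ✓; bearing(C→W) − bearing(C→E) = 104.0° ✓; |CW| = 8.200 ✓; ∠(CW, WT) = 83.40° ✗; |WT| = 36.30 ✓.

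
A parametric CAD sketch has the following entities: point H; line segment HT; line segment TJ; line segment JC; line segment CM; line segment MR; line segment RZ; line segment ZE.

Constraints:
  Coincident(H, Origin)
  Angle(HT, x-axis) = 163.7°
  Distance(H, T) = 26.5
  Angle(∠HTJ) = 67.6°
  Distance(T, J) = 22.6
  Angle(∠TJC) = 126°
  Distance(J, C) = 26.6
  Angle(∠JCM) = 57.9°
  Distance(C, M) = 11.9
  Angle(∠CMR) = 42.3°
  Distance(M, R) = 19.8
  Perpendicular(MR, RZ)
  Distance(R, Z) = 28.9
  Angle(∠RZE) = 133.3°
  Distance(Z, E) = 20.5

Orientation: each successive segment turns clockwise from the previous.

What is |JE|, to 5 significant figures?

61.736

MR ⟂ RZ, so RZ runs at 7.5000°; with |RZ| = 28.9, Z = (34.543, 37.454). ∠RZE = 133.3° gives ZE at -39.200° from the x-axis; with |ZE| = 20.5, E = (50.429, 24.497). Then |JE| = |E − J| = 61.736.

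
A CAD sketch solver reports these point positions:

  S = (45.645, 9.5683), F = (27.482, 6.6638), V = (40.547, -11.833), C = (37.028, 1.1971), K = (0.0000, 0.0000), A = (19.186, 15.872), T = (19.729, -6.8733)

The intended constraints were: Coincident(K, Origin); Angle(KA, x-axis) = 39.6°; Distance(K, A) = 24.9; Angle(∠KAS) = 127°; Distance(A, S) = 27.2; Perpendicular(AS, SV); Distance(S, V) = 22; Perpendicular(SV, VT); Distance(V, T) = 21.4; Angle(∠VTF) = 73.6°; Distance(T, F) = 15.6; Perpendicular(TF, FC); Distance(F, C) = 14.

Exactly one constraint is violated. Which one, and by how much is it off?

Distance(F, C) = 14 — off by 3.00.

K = (0.00, 0.00) ✓; KA at 39.60° ✓; |KA| = 24.90 ✓; ∠KAS = 127.0° ✓; |AS| = 27.20 ✓; ∠(AS, SV) = 90.00° ✓; |SV| = 22.00 ✓; ∠(SV, VT) = 90.00° ✓; |VT| = 21.40 ✓; ∠VTF = 73.60° ✓; |TF| = 15.60 ✓; ∠(TF, FC) = 90.00° ✓; |FC| = 11.00 ✗.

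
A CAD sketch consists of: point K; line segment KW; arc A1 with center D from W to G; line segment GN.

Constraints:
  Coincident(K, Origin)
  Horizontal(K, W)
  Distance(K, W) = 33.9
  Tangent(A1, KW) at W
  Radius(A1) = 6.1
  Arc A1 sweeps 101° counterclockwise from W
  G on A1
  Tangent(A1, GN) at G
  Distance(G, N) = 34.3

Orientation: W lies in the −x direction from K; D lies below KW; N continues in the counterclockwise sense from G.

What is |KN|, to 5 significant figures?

52.795

K is at the origin; KW is horizontal with |KW| = 33.9 and W on the −x side, so W = (-33.900, 0.0000). Tangency of A1 to KW means the radius DW is perpendicular to KW, so D = W + (0, -6.1) = (-33.900, -6.1000). On A1, W sits at bearing 90° from D; a 101° counterclockwise sweep puts G at bearing 191°, so G = D + 6.1·(cos 191°, sin 191°) = (-39.888, -7.2639). Tangency of A1 to GN means the radius DG is perpendicular to GN, so GN runs along (−sin 191°, cos 191°); with |GN| = 34.3, N = (-33.343, -40.934). Then |KN| = |N − K| = 52.795.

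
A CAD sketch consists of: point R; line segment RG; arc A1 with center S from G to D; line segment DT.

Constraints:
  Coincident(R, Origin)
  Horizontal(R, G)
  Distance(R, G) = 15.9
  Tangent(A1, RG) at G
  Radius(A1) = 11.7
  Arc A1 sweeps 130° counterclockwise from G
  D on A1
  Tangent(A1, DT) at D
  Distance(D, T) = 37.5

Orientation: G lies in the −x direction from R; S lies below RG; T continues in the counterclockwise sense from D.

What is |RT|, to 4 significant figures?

47.95

R is at the origin; R and G share the same y with |RG| = 15.9 and G on the −x side, so G = (-15.90, 0.000). A1 meets RG tangentially, so SG is at right angles to RG, so S = G + (0, -11.7) = (-15.90, -11.70). On A1, G sits at bearing 90° from S; a 130° counterclockwise sweep puts D at bearing 220°, so D = S + 11.7·(cos 220°, sin 220°) = (-24.86, -19.22). Tangency of A1 to DT means the radius SD is perpendicular to DT, so DT runs along (−sin 220°, cos 220°); with |DT| = 37.5, T = (-0.7582, -47.95). Then |RT| = |T − R| = 47.95.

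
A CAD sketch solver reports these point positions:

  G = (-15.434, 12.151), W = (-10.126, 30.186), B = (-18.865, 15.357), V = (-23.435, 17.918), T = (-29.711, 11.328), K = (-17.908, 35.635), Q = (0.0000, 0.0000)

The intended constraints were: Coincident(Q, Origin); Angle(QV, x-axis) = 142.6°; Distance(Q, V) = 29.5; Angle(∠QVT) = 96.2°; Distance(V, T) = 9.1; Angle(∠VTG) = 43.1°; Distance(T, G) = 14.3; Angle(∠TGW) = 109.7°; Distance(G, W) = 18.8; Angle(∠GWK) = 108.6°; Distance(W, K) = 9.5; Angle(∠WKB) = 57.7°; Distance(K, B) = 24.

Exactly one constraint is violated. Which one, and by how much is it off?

Distance(K, B) = 24 — off by 3.70.

Q = (0.00, 0.00) ✓; QV at 142.6° ✓; |QV| = 29.50 ✓; ∠QVT = 96.20° ✓; |VT| = 9.100 ✓; ∠VTG = 43.10° ✓; |TG| = 14.30 ✓; ∠TGW = 109.7° ✓; |GW| = 18.80 ✓; ∠GWK = 108.6° ✓; |WK| = 9.500 ✓; ∠WKB = 57.70° ✓; |KB| = 20.30 ✗.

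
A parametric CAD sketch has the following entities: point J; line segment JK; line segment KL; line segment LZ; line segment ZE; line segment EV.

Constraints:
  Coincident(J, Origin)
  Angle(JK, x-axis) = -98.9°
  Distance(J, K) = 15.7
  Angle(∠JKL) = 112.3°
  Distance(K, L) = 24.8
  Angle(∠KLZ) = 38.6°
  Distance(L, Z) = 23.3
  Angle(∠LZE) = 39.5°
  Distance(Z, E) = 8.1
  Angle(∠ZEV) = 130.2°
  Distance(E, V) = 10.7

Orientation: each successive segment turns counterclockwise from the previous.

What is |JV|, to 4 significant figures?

26.97

∠LZE = 39.5° gives ZE at -109.3° from the x-axis; with |ZE| = 8.1, E = (8.061, -14.14). ∠ZEV = 130.2° gives EV at -59.50° from the x-axis; with |EV| = 10.7, V = (13.49, -23.36). Then |JV| = |V − J| = 26.97.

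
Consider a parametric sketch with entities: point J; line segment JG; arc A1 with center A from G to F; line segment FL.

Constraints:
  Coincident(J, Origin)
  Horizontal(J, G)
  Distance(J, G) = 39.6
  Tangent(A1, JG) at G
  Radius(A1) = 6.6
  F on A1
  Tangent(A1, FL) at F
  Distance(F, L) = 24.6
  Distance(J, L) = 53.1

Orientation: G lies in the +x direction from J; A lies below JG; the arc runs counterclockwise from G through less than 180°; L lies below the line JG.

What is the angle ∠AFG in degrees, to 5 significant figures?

34.288°

Checks: |AF| = 6.600 ✓; ∠(AF, FL) = 90.00° ✓; |FL| = 24.60 ✓; |JL| = 53.10 ✓.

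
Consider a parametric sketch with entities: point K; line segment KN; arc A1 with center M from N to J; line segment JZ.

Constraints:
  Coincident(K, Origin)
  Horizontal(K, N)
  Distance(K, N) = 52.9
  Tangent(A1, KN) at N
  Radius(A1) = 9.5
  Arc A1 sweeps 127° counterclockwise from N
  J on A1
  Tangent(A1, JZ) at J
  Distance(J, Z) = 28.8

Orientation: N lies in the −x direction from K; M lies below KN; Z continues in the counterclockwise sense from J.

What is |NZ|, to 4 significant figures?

39.44

On A1, N sits at bearing 90° from M; a 127° counterclockwise sweep puts J at bearing 217°, so J = M + 9.5·(cos 217°, sin 217°) = (-60.49, -15.22). A1 meets JZ tangentially, so MJ is at right angles to JZ, so JZ runs along (−sin 217°, cos 217°); with |JZ| = 28.8, Z = (-43.15, -38.22). Then |NZ| = |Z − N| = 39.44.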